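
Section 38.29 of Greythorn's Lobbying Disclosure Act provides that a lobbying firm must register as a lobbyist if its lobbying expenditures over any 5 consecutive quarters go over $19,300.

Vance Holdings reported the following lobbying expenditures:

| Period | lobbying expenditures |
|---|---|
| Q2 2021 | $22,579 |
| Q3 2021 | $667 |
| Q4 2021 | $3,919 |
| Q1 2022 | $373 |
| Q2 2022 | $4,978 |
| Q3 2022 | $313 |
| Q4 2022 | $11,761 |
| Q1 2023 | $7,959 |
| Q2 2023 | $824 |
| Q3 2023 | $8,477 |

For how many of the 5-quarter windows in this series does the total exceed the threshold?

5

Q2 2021–Q2 2022: $22,579 + $667 + $3,919 + $373 + $4,978 = $32,516 (over)
Q3 2021–Q3 2022: $667 + $3,919 + $373 + $4,978 + $313 = $10,250 (under)
Q4 2021–Q4 2022: $3,919 + $373 + $4,978 + $313 + $11,761 = $21,344 (over)
Q1 2022–Q1 2023: $373 + $4,978 + $313 + $11,761 + $7,959 = $25,384 (over)
Q2 2022–Q2 2023: $4,978 + $313 + $11,761 + $7,959 + $824 = $25,835 (over)
Q3 2022–Q3 2023: $313 + $11,761 + $7,959 + $824 + $8,477 = $29,334 (over)
5 windows exceed the threshold.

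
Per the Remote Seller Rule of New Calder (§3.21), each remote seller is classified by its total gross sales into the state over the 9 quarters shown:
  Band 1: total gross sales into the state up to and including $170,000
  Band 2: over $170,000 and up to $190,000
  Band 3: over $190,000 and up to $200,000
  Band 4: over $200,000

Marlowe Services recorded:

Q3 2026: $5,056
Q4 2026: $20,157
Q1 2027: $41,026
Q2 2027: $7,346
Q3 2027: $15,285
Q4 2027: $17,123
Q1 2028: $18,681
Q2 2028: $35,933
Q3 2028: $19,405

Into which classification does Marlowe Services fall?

Total gross sales into the state: $5,056 + $20,157 + $41,026 + $7,346 + $15,285 + $17,123 + $18,681 + $35,933 + $19,405 = $180,012.
$170,000 < $180,012 ≤ $190,000, so Band 2 applies.

Band 2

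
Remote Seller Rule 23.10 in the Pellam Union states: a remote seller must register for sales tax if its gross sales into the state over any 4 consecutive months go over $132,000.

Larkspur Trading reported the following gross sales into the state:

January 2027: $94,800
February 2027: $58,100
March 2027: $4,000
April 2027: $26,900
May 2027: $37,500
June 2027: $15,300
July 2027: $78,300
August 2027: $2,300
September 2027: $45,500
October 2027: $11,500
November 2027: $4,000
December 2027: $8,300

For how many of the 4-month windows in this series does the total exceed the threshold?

5

January 2027–April 2027: $94,800 + $58,100 + $4,000 + $26,900 = $183,800 (over)
February 2027–May 2027: $58,100 + $4,000 + $26,900 + $37,500 = $126,500 (under)
March 2027–June 2027: $4,000 + $26,900 + $37,500 + $15,300 = $83,700 (under)
April 2027–July 2027: $26,900 + $37,500 + $15,300 + $78,300 = $158,000 (over)
May 2027–August 2027: $37,500 + $15,300 + $78,300 + $2,300 = $133,400 (over)
June 2027–September 2027: $15,300 + $78,300 + $2,300 + $45,500 = $141,400 (over)
July 2027–October 2027: $78,300 + $2,300 + $45,500 + $11,500 = $137,600 (over)
August 2027–November 2027: $2,300 + $45,500 + $11,500 + $4,000 = $63,300 (under)
September 2027–December 2027: $45,500 + $11,500 + $4,000 + $8,300 = $69,300 (under)
5 windows exceed the threshold.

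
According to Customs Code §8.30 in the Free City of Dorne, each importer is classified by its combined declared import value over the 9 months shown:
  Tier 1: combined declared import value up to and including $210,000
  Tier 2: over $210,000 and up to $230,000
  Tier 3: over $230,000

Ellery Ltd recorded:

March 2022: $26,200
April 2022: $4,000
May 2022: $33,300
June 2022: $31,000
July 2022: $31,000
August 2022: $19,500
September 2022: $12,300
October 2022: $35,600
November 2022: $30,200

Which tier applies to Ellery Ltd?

Tier 2

Combined declared import value: $26,200 + $4,000 + $33,300 + $31,000 + $31,000 + $19,500 + $12,300 + $35,600 + $30,200 = $223,100.
$210,000 < $223,100 ≤ $230,000, so Tier 2 applies.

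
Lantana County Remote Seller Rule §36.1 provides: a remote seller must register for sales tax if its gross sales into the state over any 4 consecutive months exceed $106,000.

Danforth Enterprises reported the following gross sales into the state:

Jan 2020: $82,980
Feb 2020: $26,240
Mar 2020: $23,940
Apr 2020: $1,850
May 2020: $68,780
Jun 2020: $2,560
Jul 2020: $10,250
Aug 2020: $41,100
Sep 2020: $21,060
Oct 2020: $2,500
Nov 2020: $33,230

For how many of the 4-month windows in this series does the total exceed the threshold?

3

Jan 2020–Apr 2020: $82,980 + $26,240 + $23,940 + $1,850 = $135,010 (over)
Feb 2020–May 2020: $26,240 + $23,940 + $1,850 + $68,780 = $120,810 (over)
Mar 2020–Jun 2020: $23,940 + $1,850 + $68,780 + $2,560 = $97,130 (under)
Apr 2020–Jul 2020: $1,850 + $68,780 + $2,560 + $10,250 = $83,440 (under)
May 2020–Aug 2020: $68,780 + $2,560 + $10,250 + $41,100 = $122,690 (over)
Jun 2020–Sep 2020: $2,560 + $10,250 + $41,100 + $21,060 = $74,970 (under)
Jul 2020–Oct 2020: $10,250 + $41,100 + $21,060 + $2,500 = $74,910 (under)
Aug 2020–Nov 2020: $41,100 + $21,060 + $2,500 + $33,230 = $97,890 (under)
3 windows exceed the threshold.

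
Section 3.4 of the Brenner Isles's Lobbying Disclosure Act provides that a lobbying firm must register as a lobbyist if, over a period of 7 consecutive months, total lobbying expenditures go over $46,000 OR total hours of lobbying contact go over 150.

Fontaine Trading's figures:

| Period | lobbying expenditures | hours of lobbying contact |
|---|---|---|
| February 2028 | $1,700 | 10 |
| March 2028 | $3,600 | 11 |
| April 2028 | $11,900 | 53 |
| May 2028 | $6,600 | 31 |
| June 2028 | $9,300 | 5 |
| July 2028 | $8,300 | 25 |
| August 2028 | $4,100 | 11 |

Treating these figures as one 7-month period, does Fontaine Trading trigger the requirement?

No

Total lobbying expenditures: $1,700 + $3,600 + $11,900 + $6,600 + $9,300 + $8,300 + $4,100 = $45,500 (≤ $46,000).
Total hours of lobbying contact: 10 + 11 + 53 + 31 + 5 + 25 + 11 = 146 (≤ 150).
The test is 'or': neither threshold is exceeded.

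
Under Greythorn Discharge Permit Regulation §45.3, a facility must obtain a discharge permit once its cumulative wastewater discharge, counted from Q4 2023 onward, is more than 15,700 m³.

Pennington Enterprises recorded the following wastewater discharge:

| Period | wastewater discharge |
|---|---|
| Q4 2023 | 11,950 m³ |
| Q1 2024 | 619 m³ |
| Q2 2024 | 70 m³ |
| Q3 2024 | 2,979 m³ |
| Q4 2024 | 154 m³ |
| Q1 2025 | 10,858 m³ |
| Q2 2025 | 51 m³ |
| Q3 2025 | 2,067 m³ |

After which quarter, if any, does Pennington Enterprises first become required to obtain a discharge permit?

Q4 2024

Through Q4 2023: 11,950 m³
Through Q1 2024: 12,569 m³
Through Q2 2024: 12,639 m³
Through Q3 2024: 15,618 m³
Through Q4 2024: 15,772 m³ ← exceeds threshold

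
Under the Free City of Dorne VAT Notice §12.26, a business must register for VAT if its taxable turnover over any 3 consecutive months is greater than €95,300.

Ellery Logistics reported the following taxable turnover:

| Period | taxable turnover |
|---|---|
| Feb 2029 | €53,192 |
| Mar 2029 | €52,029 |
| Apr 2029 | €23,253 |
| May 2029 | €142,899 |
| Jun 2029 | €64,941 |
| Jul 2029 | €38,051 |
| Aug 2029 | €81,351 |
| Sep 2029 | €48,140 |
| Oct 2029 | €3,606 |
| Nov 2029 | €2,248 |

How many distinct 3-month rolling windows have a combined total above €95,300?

Feb 2029–Apr 2029: €53,192 + €52,029 + €23,253 = €128,474 (over)
Mar 2029–May 2029: €52,029 + €23,253 + €142,899 = €218,181 (over)
Apr 2029–Jun 2029: €23,253 + €142,899 + €64,941 = €231,093 (over)
May 2029–Jul 2029: €142,899 + €64,941 + €38,051 = €245,891 (over)
Jun 2029–Aug 2029: €64,941 + €38,051 + €81,351 = €184,343 (over)
Jul 2029–Sep 2029: €38,051 + €81,351 + €48,140 = €167,542 (over)
Aug 2029–Oct 2029: €81,351 + €48,140 + €3,606 = €133,097 (over)
Sep 2029–Nov 2029: €48,140 + €3,606 + €2,248 = €53,994 (under)
7 windows exceed the threshold.

7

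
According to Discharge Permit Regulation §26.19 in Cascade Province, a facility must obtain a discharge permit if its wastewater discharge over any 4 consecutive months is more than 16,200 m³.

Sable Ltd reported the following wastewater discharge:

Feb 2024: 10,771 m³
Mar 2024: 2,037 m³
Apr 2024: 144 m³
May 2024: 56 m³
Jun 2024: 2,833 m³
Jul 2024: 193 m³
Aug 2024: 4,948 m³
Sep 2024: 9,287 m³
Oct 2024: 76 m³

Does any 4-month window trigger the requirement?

Feb 2024–May 2024: 10,771 m³ + 2,037 m³ + 144 m³ + 56 m³ = 13,008 m³ (under)
Mar 2024–Jun 2024: 2,037 m³ + 144 m³ + 56 m³ + 2,833 m³ = 5,070 m³ (under)
Apr 2024–Jul 2024: 144 m³ + 56 m³ + 2,833 m³ + 193 m³ = 3,226 m³ (under)
May 2024–Aug 2024: 56 m³ + 2,833 m³ + 193 m³ + 4,948 m³ = 8,030 m³ (under)
Jun 2024–Sep 2024: 2,833 m³ + 193 m³ + 4,948 m³ + 9,287 m³ = 17,261 m³ (over)
Jul 2024–Oct 2024: 193 m³ + 4,948 m³ + 9,287 m³ + 76 m³ = 14,504 m³ (under)
At least one window exceeds 16,200 m³.

Yes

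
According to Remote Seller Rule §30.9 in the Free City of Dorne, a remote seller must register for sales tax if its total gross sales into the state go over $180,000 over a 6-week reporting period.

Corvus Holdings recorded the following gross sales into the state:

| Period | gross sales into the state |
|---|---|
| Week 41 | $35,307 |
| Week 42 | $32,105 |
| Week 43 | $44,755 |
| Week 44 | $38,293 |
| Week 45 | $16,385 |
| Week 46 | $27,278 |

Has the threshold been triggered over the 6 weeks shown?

Total gross sales into the state: $35,307 + $32,105 + $44,755 + $38,293 + $16,385 + $27,278 = $194,123.
$194,123 > $180,000, so the threshold is exceeded.

Yes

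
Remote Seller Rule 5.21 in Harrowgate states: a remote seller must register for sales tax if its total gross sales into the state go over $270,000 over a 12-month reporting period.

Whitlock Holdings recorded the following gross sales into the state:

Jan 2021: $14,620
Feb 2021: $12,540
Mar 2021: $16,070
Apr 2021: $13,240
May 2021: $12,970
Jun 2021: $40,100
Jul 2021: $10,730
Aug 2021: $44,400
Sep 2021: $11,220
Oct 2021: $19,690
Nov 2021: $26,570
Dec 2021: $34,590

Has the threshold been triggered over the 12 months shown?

Total gross sales into the state: $14,620 + $12,540 + $16,070 + $13,240 + $12,970 + $40,100 + $10,730 + $44,400 + $11,220 + $19,690 + $26,570 + $34,590 = $256,740.
$256,740 ≤ $270,000, so the threshold is not exceeded.

No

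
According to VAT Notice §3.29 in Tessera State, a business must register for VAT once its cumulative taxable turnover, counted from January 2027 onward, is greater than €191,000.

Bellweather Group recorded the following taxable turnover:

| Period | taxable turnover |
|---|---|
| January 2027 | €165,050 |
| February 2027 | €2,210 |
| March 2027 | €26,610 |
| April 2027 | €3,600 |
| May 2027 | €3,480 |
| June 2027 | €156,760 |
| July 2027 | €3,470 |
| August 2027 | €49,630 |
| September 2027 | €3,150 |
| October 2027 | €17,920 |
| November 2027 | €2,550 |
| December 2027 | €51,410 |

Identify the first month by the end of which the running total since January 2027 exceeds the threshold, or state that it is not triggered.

Through January 2027: €165,050
Through February 2027: €167,260
Through March 2027: €193,870 ← exceeds threshold

March 2027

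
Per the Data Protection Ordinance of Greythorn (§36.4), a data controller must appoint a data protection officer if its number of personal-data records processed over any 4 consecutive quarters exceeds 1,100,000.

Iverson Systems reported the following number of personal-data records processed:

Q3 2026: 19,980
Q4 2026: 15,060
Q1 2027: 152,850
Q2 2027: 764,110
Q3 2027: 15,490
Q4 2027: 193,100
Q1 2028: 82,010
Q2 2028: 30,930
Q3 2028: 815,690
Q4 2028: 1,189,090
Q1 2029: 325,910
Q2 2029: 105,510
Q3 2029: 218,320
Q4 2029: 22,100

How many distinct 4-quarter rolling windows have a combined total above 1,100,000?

6

Q3 2026–Q2 2027: 19,980 + 15,060 + 152,850 + 764,110 = 952,000 (under)
Q4 2026–Q3 2027: 15,060 + 152,850 + 764,110 + 15,490 = 947,510 (under)
Q1 2027–Q4 2027: 152,850 + 764,110 + 15,490 + 193,100 = 1,125,550 (over)
Q2 2027–Q1 2028: 764,110 + 15,490 + 193,100 + 82,010 = 1,054,710 (under)
Q3 2027–Q2 2028: 15,490 + 193,100 + 82,010 + 30,930 = 321,530 (under)
Q4 2027–Q3 2028: 193,100 + 82,010 + 30,930 + 815,690 = 1,121,730 (over)
Q1 2028–Q4 2028: 82,010 + 30,930 + 815,690 + 1,189,090 = 2,117,720 (over)
Q2 2028–Q1 2029: 30,930 + 815,690 + 1,189,090 + 325,910 = 2,361,620 (over)
Q3 2028–Q2 2029: 815,690 + 1,189,090 + 325,910 + 105,510 = 2,436,200 (over)
Q4 2028–Q3 2029: 1,189,090 + 325,910 + 105,510 + 218,320 = 1,838,830 (over)
Q1 2029–Q4 2029: 325,910 + 105,510 + 218,320 + 22,100 = 671,840 (under)
6 windows exceed the threshold.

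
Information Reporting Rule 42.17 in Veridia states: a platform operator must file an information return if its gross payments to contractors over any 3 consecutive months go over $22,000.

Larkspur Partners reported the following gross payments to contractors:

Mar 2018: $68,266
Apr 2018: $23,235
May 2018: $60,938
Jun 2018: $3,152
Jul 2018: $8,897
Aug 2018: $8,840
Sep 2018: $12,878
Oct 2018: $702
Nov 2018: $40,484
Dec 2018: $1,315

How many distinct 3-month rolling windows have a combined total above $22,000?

Mar 2018–May 2018: $68,266 + $23,235 + $60,938 = $152,439 (over)
Apr 2018–Jun 2018: $23,235 + $60,938 + $3,152 = $87,325 (over)
May 2018–Jul 2018: $60,938 + $3,152 + $8,897 = $72,987 (over)
Jun 2018–Aug 2018: $3,152 + $8,897 + $8,840 = $20,889 (under)
Jul 2018–Sep 2018: $8,897 + $8,840 + $12,878 = $30,615 (over)
Aug 2018–Oct 2018: $8,840 + $12,878 + $702 = $22,420 (over)
Sep 2018–Nov 2018: $12,878 + $702 + $40,484 = $54,064 (over)
Oct 2018–Dec 2018: $702 + $40,484 + $1,315 = $42,501 (over)
7 windows exceed the threshold.

7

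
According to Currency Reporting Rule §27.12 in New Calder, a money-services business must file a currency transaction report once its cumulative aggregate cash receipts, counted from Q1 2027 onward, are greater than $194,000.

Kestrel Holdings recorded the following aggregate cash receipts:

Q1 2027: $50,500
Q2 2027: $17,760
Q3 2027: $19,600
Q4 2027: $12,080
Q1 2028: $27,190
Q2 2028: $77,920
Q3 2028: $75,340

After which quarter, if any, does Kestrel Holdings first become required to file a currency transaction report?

Q2 2028

Through Q1 2027: $50,500
Through Q2 2027: $68,260
Through Q3 2027: $87,860
Through Q4 2027: $99,940
Through Q1 2028: $127,130
Through Q2 2028: $205,050 ← exceeds threshold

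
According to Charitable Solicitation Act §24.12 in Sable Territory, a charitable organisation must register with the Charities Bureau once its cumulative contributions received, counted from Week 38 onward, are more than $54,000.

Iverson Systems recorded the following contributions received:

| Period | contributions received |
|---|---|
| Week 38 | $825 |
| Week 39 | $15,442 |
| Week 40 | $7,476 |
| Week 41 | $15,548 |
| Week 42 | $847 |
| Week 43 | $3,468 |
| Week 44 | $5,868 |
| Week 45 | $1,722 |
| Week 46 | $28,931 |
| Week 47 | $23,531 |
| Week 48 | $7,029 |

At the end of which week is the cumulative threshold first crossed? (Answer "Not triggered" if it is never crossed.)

Week 46

Through Week 38: $825
Through Week 39: $16,267
Through Week 40: $23,743
Through Week 41: $39,291
Through Week 42: $40,138
Through Week 43: $43,606
Through Week 44: $49,474
Through Week 45: $51,196
Through Week 46: $80,127 ← exceeds threshold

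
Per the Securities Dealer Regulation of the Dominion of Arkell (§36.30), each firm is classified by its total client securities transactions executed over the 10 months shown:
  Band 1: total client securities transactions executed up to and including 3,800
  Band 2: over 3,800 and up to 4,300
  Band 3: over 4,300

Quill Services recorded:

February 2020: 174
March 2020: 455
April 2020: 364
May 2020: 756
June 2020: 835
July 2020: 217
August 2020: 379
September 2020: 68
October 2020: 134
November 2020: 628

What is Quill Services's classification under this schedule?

Total client securities transactions executed: 174 + 455 + 364 + 756 + 835 + 217 + 379 + 68 + 134 + 628 = 4,010.
3,800 < 4,010 ≤ 4,300, so Band 2 applies.

Band 2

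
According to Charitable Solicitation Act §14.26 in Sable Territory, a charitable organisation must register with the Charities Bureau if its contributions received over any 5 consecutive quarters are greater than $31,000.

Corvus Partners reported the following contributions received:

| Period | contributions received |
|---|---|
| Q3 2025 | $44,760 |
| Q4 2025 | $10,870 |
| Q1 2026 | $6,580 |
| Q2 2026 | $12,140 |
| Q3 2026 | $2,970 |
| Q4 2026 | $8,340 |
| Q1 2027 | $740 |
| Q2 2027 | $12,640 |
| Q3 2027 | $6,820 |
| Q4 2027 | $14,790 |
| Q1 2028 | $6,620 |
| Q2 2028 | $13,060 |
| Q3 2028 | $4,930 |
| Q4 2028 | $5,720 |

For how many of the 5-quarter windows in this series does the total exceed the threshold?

9

Q3 2025–Q3 2026: $44,760 + $10,870 + $6,580 + $12,140 + $2,970 = $77,320 (over)
Q4 2025–Q4 2026: $10,870 + $6,580 + $12,140 + $2,970 + $8,340 = $40,900 (over)
Q1 2026–Q1 2027: $6,580 + $12,140 + $2,970 + $8,340 + $740 = $30,770 (under)
Q2 2026–Q2 2027: $12,140 + $2,970 + $8,340 + $740 + $12,640 = $36,830 (over)
Q3 2026–Q3 2027: $2,970 + $8,340 + $740 + $12,640 + $6,820 = $31,510 (over)
Q4 2026–Q4 2027: $8,340 + $740 + $12,640 + $6,820 + $14,790 = $43,330 (over)
Q1 2027–Q1 2028: $740 + $12,640 + $6,820 + $14,790 + $6,620 = $41,610 (over)
Q2 2027–Q2 2028: $12,640 + $6,820 + $14,790 + $6,620 + $13,060 = $53,930 (over)
Q3 2027–Q3 2028: $6,820 + $14,790 + $6,620 + $13,060 + $4,930 = $46,220 (over)
Q4 2027–Q4 2028: $14,790 + $6,620 + $13,060 + $4,930 + $5,720 = $45,120 (over)
9 windows exceed the threshold.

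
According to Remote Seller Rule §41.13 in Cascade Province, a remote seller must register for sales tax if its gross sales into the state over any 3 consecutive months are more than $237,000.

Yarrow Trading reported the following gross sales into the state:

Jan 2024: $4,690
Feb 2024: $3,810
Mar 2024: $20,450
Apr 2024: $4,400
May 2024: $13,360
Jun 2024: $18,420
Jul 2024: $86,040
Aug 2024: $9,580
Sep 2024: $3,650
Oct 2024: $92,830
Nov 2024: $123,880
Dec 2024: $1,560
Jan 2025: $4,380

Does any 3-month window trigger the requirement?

No

Jan 2024–Mar 2024: $4,690 + $3,810 + $20,450 = $28,950 (under)
Feb 2024–Apr 2024: $3,810 + $20,450 + $4,400 = $28,660 (under)
Mar 2024–May 2024: $20,450 + $4,400 + $13,360 = $38,210 (under)
Apr 2024–Jun 2024: $4,400 + $13,360 + $18,420 = $36,180 (under)
May 2024–Jul 2024: $13,360 + $18,420 + $86,040 = $117,820 (under)
Jun 2024–Aug 2024: $18,420 + $86,040 + $9,580 = $114,040 (under)
Jul 2024–Sep 2024: $86,040 + $9,580 + $3,650 = $99,270 (under)
Aug 2024–Oct 2024: $9,580 + $3,650 + $92,830 = $106,060 (under)
Sep 2024–Nov 2024: $3,650 + $92,830 + $123,880 = $220,360 (under)
Oct 2024–Dec 2024: $92,830 + $123,880 + $1,560 = $218,270 (under)
Nov 2024–Jan 2025: $123,880 + $1,560 + $4,380 = $129,820 (under)
No window exceeds $237,000.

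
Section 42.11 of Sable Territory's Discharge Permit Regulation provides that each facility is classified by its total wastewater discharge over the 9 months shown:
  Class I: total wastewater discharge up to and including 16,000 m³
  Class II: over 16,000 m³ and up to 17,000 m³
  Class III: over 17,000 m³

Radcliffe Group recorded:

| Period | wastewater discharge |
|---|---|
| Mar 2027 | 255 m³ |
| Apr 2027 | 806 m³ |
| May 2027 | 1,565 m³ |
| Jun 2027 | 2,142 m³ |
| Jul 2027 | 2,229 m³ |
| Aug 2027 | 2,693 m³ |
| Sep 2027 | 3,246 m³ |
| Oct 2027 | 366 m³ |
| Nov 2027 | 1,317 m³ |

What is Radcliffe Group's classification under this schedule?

Total wastewater discharge: 255 m³ + 806 m³ + 1,565 m³ + 2,142 m³ + 2,229 m³ + 2,693 m³ + 3,246 m³ + 366 m³ + 1,317 m³ = 14,619 m³.
14,619 m³ ≤ 16,000 m³, so Class I applies.

Class I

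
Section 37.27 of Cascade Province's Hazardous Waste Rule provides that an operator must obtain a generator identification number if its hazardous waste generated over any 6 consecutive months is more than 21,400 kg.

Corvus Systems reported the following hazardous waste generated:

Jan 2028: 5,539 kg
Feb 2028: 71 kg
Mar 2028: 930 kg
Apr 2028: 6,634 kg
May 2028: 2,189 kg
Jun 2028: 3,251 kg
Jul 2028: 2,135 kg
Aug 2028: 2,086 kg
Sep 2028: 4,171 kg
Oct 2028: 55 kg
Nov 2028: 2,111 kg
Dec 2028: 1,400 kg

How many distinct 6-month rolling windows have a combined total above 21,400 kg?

0

Jan 2028–Jun 2028: 5,539 kg + 71 kg + 930 kg + 6,634 kg + 2,189 kg + 3,251 kg = 18,614 kg (under)
Feb 2028–Jul 2028: 71 kg + 930 kg + 6,634 kg + 2,189 kg + 3,251 kg + 2,135 kg = 15,210 kg (under)
Mar 2028–Aug 2028: 930 kg + 6,634 kg + 2,189 kg + 3,251 kg + 2,135 kg + 2,086 kg = 17,225 kg (under)
Apr 2028–Sep 2028: 6,634 kg + 2,189 kg + 3,251 kg + 2,135 kg + 2,086 kg + 4,171 kg = 20,466 kg (under)
May 2028–Oct 2028: 2,189 kg + 3,251 kg + 2,135 kg + 2,086 kg + 4,171 kg + 55 kg = 13,887 kg (under)
Jun 2028–Nov 2028: 3,251 kg + 2,135 kg + 2,086 kg + 4,171 kg + 55 kg + 2,111 kg = 13,809 kg (under)
Jul 2028–Dec 2028: 2,135 kg + 2,086 kg + 4,171 kg + 55 kg + 2,111 kg + 1,400 kg = 11,958 kg (under)
0 windows exceed the threshold.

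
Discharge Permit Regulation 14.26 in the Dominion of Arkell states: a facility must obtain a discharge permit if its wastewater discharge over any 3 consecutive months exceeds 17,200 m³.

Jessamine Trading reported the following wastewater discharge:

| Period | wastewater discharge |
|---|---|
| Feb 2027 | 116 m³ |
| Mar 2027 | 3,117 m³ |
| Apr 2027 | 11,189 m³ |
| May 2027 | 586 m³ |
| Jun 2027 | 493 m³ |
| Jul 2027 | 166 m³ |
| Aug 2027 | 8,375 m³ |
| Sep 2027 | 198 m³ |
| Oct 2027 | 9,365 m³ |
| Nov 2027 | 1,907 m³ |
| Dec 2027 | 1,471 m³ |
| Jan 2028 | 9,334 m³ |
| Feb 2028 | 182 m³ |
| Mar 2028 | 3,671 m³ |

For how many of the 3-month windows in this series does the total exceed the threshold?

Feb 2027–Apr 2027: 116 m³ + 3,117 m³ + 11,189 m³ = 14,422 m³ (under)
Mar 2027–May 2027: 3,117 m³ + 11,189 m³ + 586 m³ = 14,892 m³ (under)
Apr 2027–Jun 2027: 11,189 m³ + 586 m³ + 493 m³ = 12,268 m³ (under)
May 2027–Jul 2027: 586 m³ + 493 m³ + 166 m³ = 1,245 m³ (under)
Jun 2027–Aug 2027: 493 m³ + 166 m³ + 8,375 m³ = 9,034 m³ (under)
Jul 2027–Sep 2027: 166 m³ + 8,375 m³ + 198 m³ = 8,739 m³ (under)
Aug 2027–Oct 2027: 8,375 m³ + 198 m³ + 9,365 m³ = 17,938 m³ (over)
Sep 2027–Nov 2027: 198 m³ + 9,365 m³ + 1,907 m³ = 11,470 m³ (under)
Oct 2027–Dec 2027: 9,365 m³ + 1,907 m³ + 1,471 m³ = 12,743 m³ (under)
Nov 2027–Jan 2028: 1,907 m³ + 1,471 m³ + 9,334 m³ = 12,712 m³ (under)
Dec 2027–Feb 2028: 1,471 m³ + 9,334 m³ + 182 m³ = 10,987 m³ (under)
Jan 2028–Mar 2028: 9,334 m³ + 182 m³ + 3,671 m³ = 13,187 m³ (under)
1 window exceeds the threshold.

1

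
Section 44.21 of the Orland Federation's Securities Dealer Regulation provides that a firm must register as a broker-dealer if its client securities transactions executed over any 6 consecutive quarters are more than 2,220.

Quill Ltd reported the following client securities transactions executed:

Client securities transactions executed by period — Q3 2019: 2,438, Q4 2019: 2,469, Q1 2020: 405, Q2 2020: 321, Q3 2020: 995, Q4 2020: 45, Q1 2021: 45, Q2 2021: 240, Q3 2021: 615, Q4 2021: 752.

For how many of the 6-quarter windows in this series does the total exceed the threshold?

4

Q3 2019–Q4 2020: 2,438 + 2,469 + 405 + 321 + 995 + 45 = 6,673 (over)
Q4 2019–Q1 2021: 2,469 + 405 + 321 + 995 + 45 + 45 = 4,280 (over)
Q1 2020–Q2 2021: 405 + 321 + 995 + 45 + 45 + 240 = 2,051 (under)
Q2 2020–Q3 2021: 321 + 995 + 45 + 45 + 240 + 615 = 2,261 (over)
Q3 2020–Q4 2021: 995 + 45 + 45 + 240 + 615 + 752 = 2,692 (over)
4 windows exceed the threshold.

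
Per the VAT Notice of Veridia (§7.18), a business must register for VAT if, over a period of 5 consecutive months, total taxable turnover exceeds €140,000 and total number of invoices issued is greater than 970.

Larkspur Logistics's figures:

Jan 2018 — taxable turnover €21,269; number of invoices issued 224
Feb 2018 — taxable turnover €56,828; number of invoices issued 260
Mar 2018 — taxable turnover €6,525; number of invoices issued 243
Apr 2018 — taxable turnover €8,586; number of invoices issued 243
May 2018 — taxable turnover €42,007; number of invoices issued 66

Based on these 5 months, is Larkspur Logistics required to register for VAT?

Total taxable turnover: €21,269 + €56,828 + €6,525 + €8,586 + €42,007 = €135,215 (≤ €140,000).
Total number of invoices issued: 224 + 260 + 243 + 243 + 66 = 1,036 (> 970).
The test is 'and': the rule requires both, and at least one is not exceeded.

No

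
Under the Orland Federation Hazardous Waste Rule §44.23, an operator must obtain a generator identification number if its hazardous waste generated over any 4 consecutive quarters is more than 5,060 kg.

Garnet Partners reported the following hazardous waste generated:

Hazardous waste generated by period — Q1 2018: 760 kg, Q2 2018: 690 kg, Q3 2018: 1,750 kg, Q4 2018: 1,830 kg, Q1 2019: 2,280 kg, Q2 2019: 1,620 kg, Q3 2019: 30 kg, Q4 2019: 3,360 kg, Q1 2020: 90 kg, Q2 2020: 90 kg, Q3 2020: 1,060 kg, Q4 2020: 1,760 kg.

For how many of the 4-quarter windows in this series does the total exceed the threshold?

Q1 2018–Q4 2018: 760 kg + 690 kg + 1,750 kg + 1,830 kg = 5,030 kg (under)
Q2 2018–Q1 2019: 690 kg + 1,750 kg + 1,830 kg + 2,280 kg = 6,550 kg (over)
Q3 2018–Q2 2019: 1,750 kg + 1,830 kg + 2,280 kg + 1,620 kg = 7,480 kg (over)
Q4 2018–Q3 2019: 1,830 kg + 2,280 kg + 1,620 kg + 30 kg = 5,760 kg (over)
Q1 2019–Q4 2019: 2,280 kg + 1,620 kg + 30 kg + 3,360 kg = 7,290 kg (over)
Q2 2019–Q1 2020: 1,620 kg + 30 kg + 3,360 kg + 90 kg = 5,100 kg (over)
Q3 2019–Q2 2020: 30 kg + 3,360 kg + 90 kg + 90 kg = 3,570 kg (under)
Q4 2019–Q3 2020: 3,360 kg + 90 kg + 90 kg + 1,060 kg = 4,600 kg (under)
Q1 2020–Q4 2020: 90 kg + 90 kg + 1,060 kg + 1,760 kg = 3,000 kg (under)
5 windows exceed the threshold.

5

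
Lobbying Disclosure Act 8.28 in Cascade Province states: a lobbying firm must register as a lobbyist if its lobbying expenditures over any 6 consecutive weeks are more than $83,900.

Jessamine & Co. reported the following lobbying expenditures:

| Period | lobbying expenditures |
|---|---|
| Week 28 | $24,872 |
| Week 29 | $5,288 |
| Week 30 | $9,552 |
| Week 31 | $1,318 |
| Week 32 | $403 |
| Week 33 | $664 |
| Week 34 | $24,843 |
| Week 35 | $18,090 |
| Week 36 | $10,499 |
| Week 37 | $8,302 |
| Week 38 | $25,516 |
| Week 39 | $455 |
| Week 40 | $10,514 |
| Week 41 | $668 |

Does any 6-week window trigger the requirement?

Week 28–Week 33: $24,872 + $5,288 + $9,552 + $1,318 + $403 + $664 = $42,097 (under)
Week 29–Week 34: $5,288 + $9,552 + $1,318 + $403 + $664 + $24,843 = $42,068 (under)
Week 30–Week 35: $9,552 + $1,318 + $403 + $664 + $24,843 + $18,090 = $54,870 (under)
Week 31–Week 36: $1,318 + $403 + $664 + $24,843 + $18,090 + $10,499 = $55,817 (under)
Week 32–Week 37: $403 + $664 + $24,843 + $18,090 + $10,499 + $8,302 = $62,801 (under)
Week 33–Week 38: $664 + $24,843 + $18,090 + $10,499 + $8,302 + $25,516 = $87,914 (over)
Week 34–Week 39: $24,843 + $18,090 + $10,499 + $8,302 + $25,516 + $455 = $87,705 (over)
Week 35–Week 40: $18,090 + $10,499 + $8,302 + $25,516 + $455 + $10,514 = $73,376 (under)
Week 36–Week 41: $10,499 + $8,302 + $25,516 + $455 + $10,514 + $668 = $55,954 (under)
At least one window exceeds $83,900.

Yes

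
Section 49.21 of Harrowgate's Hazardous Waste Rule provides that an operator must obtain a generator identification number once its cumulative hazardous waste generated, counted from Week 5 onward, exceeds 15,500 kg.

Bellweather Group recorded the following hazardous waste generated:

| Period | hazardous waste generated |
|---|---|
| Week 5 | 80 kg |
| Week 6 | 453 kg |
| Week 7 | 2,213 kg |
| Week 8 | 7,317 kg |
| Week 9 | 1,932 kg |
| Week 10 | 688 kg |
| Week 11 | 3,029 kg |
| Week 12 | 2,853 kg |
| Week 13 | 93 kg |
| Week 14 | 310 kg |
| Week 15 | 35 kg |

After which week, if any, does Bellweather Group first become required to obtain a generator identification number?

Week 11

Through Week 5: 80 kg
Through Week 6: 533 kg
Through Week 7: 2,746 kg
Through Week 8: 10,063 kg
Through Week 9: 11,995 kg
Through Week 10: 12,683 kg
Through Week 11: 15,712 kg ← exceeds threshold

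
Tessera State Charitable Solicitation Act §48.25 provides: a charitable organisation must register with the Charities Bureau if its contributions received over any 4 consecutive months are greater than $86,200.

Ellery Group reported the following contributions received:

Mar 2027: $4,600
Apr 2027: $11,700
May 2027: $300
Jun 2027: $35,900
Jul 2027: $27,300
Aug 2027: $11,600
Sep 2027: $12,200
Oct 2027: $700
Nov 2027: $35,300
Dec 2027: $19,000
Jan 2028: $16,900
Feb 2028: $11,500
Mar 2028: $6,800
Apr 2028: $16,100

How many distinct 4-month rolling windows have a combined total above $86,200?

1

Mar 2027–Jun 2027: $4,600 + $11,700 + $300 + $35,900 = $52,500 (under)
Apr 2027–Jul 2027: $11,700 + $300 + $35,900 + $27,300 = $75,200 (under)
May 2027–Aug 2027: $300 + $35,900 + $27,300 + $11,600 = $75,100 (under)
Jun 2027–Sep 2027: $35,900 + $27,300 + $11,600 + $12,200 = $87,000 (over)
Jul 2027–Oct 2027: $27,300 + $11,600 + $12,200 + $700 = $51,800 (under)
Aug 2027–Nov 2027: $11,600 + $12,200 + $700 + $35,300 = $59,800 (under)
Sep 2027–Dec 2027: $12,200 + $700 + $35,300 + $19,000 = $67,200 (under)
Oct 2027–Jan 2028: $700 + $35,300 + $19,000 + $16,900 = $71,900 (under)
Nov 2027–Feb 2028: $35,300 + $19,000 + $16,900 + $11,500 = $82,700 (under)
Dec 2027–Mar 2028: $19,000 + $16,900 + $11,500 + $6,800 = $54,200 (under)
Jan 2028–Apr 2028: $16,900 + $11,500 + $6,800 + $16,100 = $51,300 (under)
1 window exceeds the threshold.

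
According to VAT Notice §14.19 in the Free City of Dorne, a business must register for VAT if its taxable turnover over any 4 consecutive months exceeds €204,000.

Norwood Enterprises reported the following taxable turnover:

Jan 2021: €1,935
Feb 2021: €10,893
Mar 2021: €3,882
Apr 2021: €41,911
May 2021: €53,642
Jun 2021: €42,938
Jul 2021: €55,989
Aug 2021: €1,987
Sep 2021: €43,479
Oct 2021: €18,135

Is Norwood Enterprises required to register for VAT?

No

Jan 2021–Apr 2021: €1,935 + €10,893 + €3,882 + €41,911 = €58,621 (under)
Feb 2021–May 2021: €10,893 + €3,882 + €41,911 + €53,642 = €110,328 (under)
Mar 2021–Jun 2021: €3,882 + €41,911 + €53,642 + €42,938 = €142,373 (under)
Apr 2021–Jul 2021: €41,911 + €53,642 + €42,938 + €55,989 = €194,480 (under)
May 2021–Aug 2021: €53,642 + €42,938 + €55,989 + €1,987 = €154,556 (under)
Jun 2021–Sep 2021: €42,938 + €55,989 + €1,987 + €43,479 = €144,393 (under)
Jul 2021–Oct 2021: €55,989 + €1,987 + €43,479 + €18,135 = €119,590 (under)
No window exceeds €204,000.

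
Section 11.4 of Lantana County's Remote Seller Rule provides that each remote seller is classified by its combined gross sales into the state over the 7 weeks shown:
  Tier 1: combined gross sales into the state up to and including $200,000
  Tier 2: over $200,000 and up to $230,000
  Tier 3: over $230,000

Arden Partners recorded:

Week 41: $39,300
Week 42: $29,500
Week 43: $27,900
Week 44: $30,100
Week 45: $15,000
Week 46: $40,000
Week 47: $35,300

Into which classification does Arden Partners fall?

Combined gross sales into the state: $39,300 + $29,500 + $27,900 + $30,100 + $15,000 + $40,000 + $35,300 = $217,100.
$200,000 < $217,100 ≤ $230,000, so Tier 2 applies.

Tier 2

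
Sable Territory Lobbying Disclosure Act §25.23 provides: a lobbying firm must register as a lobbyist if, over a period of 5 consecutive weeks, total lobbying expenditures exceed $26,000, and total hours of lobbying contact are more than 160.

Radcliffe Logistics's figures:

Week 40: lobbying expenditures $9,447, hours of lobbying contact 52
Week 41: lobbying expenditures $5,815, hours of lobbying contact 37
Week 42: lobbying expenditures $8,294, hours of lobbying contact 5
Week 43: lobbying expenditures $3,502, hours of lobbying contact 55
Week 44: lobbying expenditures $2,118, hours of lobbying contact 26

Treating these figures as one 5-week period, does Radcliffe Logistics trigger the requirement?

Total lobbying expenditures: $9,447 + $5,815 + $8,294 + $3,502 + $2,118 = $29,176 (> $26,000).
Total hours of lobbying contact: 52 + 37 + 5 + 55 + 26 = 175 (> 160).
The test is 'and': both thresholds are exceeded.

Yes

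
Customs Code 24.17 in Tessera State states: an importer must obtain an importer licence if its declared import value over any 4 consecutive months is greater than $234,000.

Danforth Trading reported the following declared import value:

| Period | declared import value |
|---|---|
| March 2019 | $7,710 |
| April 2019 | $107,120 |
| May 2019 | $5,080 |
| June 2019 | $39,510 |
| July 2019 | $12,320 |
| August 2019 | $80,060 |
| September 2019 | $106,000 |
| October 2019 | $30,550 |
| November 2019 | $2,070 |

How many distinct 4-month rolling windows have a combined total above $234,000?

1

March 2019–June 2019: $7,710 + $107,120 + $5,080 + $39,510 = $159,420 (under)
April 2019–July 2019: $107,120 + $5,080 + $39,510 + $12,320 = $164,030 (under)
May 2019–August 2019: $5,080 + $39,510 + $12,320 + $80,060 = $136,970 (under)
June 2019–September 2019: $39,510 + $12,320 + $80,060 + $106,000 = $237,890 (over)
July 2019–October 2019: $12,320 + $80,060 + $106,000 + $30,550 = $228,930 (under)
August 2019–November 2019: $80,060 + $106,000 + $30,550 + $2,070 = $218,680 (under)
1 window exceeds the threshold.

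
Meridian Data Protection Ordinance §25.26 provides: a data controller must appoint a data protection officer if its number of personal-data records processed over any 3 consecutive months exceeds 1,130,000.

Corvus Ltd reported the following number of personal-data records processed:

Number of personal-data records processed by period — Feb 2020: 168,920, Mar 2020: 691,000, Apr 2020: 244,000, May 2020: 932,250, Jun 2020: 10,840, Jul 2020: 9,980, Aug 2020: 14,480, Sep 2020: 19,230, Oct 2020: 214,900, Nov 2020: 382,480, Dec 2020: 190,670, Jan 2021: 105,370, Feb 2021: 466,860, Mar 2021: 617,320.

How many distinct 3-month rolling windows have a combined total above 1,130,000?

Feb 2020–Apr 2020: 168,920 + 691,000 + 244,000 = 1,103,920 (under)
Mar 2020–May 2020: 691,000 + 244,000 + 932,250 = 1,867,250 (over)
Apr 2020–Jun 2020: 244,000 + 932,250 + 10,840 = 1,187,090 (over)
May 2020–Jul 2020: 932,250 + 10,840 + 9,980 = 953,070 (under)
Jun 2020–Aug 2020: 10,840 + 9,980 + 14,480 = 35,300 (under)
Jul 2020–Sep 2020: 9,980 + 14,480 + 19,230 = 43,690 (under)
Aug 2020–Oct 2020: 14,480 + 19,230 + 214,900 = 248,610 (under)
Sep 2020–Nov 2020: 19,230 + 214,900 + 382,480 = 616,610 (under)
Oct 2020–Dec 2020: 214,900 + 382,480 + 190,670 = 788,050 (under)
Nov 2020–Jan 2021: 382,480 + 190,670 + 105,370 = 678,520 (under)
Dec 2020–Feb 2021: 190,670 + 105,370 + 466,860 = 762,900 (under)
Jan 2021–Mar 2021: 105,370 + 466,860 + 617,320 = 1,189,550 (over)
3 windows exceed the threshold.

3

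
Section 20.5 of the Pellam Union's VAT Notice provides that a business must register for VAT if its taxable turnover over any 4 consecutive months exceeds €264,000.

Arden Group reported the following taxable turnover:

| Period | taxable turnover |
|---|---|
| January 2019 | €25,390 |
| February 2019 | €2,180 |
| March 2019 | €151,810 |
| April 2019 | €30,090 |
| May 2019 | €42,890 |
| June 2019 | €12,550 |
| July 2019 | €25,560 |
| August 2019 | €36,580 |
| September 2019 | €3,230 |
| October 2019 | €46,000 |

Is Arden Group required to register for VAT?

January 2019–April 2019: €25,390 + €2,180 + €151,810 + €30,090 = €209,470 (under)
February 2019–May 2019: €2,180 + €151,810 + €30,090 + €42,890 = €226,970 (under)
March 2019–June 2019: €151,810 + €30,090 + €42,890 + €12,550 = €237,340 (under)
April 2019–July 2019: €30,090 + €42,890 + €12,550 + €25,560 = €111,090 (under)
May 2019–August 2019: €42,890 + €12,550 + €25,560 + €36,580 = €117,580 (under)
June 2019–September 2019: €12,550 + €25,560 + €36,580 + €3,230 = €77,920 (under)
July 2019–October 2019: €25,560 + €36,580 + €3,230 + €46,000 = €111,370 (under)
No window exceeds €264,000.

No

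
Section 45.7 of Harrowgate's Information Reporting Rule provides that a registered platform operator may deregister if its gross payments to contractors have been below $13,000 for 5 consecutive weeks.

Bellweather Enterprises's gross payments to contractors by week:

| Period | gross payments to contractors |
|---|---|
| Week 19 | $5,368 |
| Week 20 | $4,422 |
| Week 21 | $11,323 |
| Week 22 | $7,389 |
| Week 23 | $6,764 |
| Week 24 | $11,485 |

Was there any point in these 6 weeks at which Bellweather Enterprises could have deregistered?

Weeks below $13,000: Week 19, Week 20, Week 21, Week 22, Week 23, Week 24.
Longest run of consecutive weeks below the threshold: 6.
6 ≥ 5, so Bellweather Enterprises became eligible.

Yes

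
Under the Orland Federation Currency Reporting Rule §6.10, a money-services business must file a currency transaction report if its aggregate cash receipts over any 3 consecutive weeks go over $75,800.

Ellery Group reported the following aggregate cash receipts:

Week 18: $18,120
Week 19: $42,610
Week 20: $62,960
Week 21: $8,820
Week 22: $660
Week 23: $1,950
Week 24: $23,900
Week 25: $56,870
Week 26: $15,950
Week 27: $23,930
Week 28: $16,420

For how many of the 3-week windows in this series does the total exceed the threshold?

5

Week 18–Week 20: $18,120 + $42,610 + $62,960 = $123,690 (over)
Week 19–Week 21: $42,610 + $62,960 + $8,820 = $114,390 (over)
Week 20–Week 22: $62,960 + $8,820 + $660 = $72,440 (under)
Week 21–Week 23: $8,820 + $660 + $1,950 = $11,430 (under)
Week 22–Week 24: $660 + $1,950 + $23,900 = $26,510 (under)
Week 23–Week 25: $1,950 + $23,900 + $56,870 = $82,720 (over)
Week 24–Week 26: $23,900 + $56,870 + $15,950 = $96,720 (over)
Week 25–Week 27: $56,870 + $15,950 + $23,930 = $96,750 (over)
Week 26–Week 28: $15,950 + $23,930 + $16,420 = $56,300 (under)
5 windows exceed the threshold.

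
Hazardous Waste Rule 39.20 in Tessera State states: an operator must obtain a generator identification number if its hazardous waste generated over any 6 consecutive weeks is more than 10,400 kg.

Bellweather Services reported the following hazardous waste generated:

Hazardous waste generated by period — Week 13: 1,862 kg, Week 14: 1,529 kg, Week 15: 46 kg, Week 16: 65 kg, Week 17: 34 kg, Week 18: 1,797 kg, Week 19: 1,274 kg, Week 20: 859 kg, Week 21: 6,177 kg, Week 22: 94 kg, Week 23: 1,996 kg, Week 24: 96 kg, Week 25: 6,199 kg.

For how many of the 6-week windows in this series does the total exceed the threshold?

Week 13–Week 18: 1,862 kg + 1,529 kg + 46 kg + 65 kg + 34 kg + 1,797 kg = 5,333 kg (under)
Week 14–Week 19: 1,529 kg + 46 kg + 65 kg + 34 kg + 1,797 kg + 1,274 kg = 4,745 kg (under)
Week 15–Week 20: 46 kg + 65 kg + 34 kg + 1,797 kg + 1,274 kg + 859 kg = 4,075 kg (under)
Week 16–Week 21: 65 kg + 34 kg + 1,797 kg + 1,274 kg + 859 kg + 6,177 kg = 10,206 kg (under)
Week 17–Week 22: 34 kg + 1,797 kg + 1,274 kg + 859 kg + 6,177 kg + 94 kg = 10,235 kg (under)
Week 18–Week 23: 1,797 kg + 1,274 kg + 859 kg + 6,177 kg + 94 kg + 1,996 kg = 12,197 kg (over)
Week 19–Week 24: 1,274 kg + 859 kg + 6,177 kg + 94 kg + 1,996 kg + 96 kg = 10,496 kg (over)
Week 20–Week 25: 859 kg + 6,177 kg + 94 kg + 1,996 kg + 96 kg + 6,199 kg = 15,421 kg (over)
3 windows exceed the threshold.

3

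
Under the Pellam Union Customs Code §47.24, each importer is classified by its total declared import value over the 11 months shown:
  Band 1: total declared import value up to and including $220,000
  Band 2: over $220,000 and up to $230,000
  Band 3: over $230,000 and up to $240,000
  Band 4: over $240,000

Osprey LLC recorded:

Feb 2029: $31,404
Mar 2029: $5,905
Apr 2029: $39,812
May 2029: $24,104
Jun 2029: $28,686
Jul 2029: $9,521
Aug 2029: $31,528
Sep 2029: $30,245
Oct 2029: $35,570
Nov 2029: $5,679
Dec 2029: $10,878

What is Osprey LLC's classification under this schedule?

Total declared import value: $31,404 + $5,905 + $39,812 + $24,104 + $28,686 + $9,521 + $31,528 + $30,245 + $35,570 + $5,679 + $10,878 = $253,332.
$253,332 > $240,000, so Band 4 applies.

Band 4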